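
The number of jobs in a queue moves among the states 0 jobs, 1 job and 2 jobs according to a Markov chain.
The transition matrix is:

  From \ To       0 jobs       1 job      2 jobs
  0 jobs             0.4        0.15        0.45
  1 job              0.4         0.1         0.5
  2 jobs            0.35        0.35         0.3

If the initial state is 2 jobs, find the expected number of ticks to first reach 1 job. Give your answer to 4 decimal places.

3.6190

Let t(s) be the expected number of ticks to first reach 1 job from state s, with t(1 job) = 0. Conditioning on the first tick:
t(0 jobs) = 1 + 0.4·t(0 jobs) + 0.45·t(2 jobs)
t(2 jobs) = 1 + 0.35·t(0 jobs) + 0.3·t(2 jobs)
Solving: t(0 jobs) = 4.3810, t(2 jobs) = 3.6190.
Expected ticks from 2 jobs to 1 job: 3.6190.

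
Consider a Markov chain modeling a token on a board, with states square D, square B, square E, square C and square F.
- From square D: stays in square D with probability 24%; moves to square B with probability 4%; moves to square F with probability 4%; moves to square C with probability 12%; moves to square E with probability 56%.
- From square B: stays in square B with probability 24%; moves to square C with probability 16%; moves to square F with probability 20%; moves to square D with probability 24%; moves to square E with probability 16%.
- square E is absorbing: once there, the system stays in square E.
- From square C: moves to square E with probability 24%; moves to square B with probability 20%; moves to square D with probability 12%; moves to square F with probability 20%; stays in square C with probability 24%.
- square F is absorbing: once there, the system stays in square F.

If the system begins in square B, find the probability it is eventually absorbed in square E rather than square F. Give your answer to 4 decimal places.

Let h(s) be the probability of absorption at square E starting from transient state s. Then h(square E) = 1 and h(square F) = 0. By first-step analysis:
h(square D) = 0.24·h(square D) + 0.04·h(square B) + 0.56·1 + 0.12·h(square C) + 0.04·0
h(square B) = 0.24·h(square D) + 0.24·h(square B) + 0.16·1 + 0.16·h(square C) + 0.2·0
h(square C) = 0.12·h(square D) + 0.2·h(square B) + 0.24·1 + 0.24·h(square C) + 0.2·0
Solving: h(square D) = 0.8661, h(square B) = 0.6133, h(square C) = 0.6139.
Starting from square B, the probability is 0.6133.

0.6133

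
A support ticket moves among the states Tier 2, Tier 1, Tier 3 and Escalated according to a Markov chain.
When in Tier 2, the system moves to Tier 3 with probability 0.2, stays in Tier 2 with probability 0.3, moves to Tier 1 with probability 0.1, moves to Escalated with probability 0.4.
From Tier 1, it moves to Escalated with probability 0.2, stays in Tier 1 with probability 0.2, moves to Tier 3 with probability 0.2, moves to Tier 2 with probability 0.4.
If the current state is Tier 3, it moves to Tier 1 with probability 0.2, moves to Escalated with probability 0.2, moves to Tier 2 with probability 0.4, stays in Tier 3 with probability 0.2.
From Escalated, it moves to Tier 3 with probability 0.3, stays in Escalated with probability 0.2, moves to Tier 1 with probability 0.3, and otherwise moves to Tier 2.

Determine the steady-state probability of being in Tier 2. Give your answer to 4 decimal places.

Let the stationary distribution be π with π = πP and π_1 + π_2 + π_3 + π_4 = 1.
π_1 = 0.3·π_1 + 0.4·π_2 + 0.4·π_3 + 0.2·π_4
π_2 = 0.1·π_1 + 0.2·π_2 + 0.2·π_3 + 0.3·π_4
π_3 = 0.2·π_1 + 0.2·π_2 + 0.2·π_3 + 0.3·π_4
Solving with the normalization constraint gives π = (0.3158, 0.1947, 0.2263, 0.2632).
So the stationary probability of Tier 2 is 0.3158.

0.3158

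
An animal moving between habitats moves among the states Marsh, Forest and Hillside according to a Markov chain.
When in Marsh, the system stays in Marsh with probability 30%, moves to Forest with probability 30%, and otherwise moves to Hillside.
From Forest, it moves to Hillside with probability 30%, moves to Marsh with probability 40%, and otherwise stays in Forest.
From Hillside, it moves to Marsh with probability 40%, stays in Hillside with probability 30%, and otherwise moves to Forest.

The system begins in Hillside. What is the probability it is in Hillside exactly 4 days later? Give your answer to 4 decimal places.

0.3364

Propagate the distribution vector 4 days from Hillside.
After 0 days: (0.0000, 0.0000, 1.0000)
After 1 day: (0.4000, 0.3000, 0.3000)
After 2 days: (0.3600, 0.3000, 0.3400)
After 3 days: (0.3640, 0.3000, 0.3360)
After 4 days: (0.3636, 0.3000, 0.3364)
P(in Hillside after 4 days) = 0.3364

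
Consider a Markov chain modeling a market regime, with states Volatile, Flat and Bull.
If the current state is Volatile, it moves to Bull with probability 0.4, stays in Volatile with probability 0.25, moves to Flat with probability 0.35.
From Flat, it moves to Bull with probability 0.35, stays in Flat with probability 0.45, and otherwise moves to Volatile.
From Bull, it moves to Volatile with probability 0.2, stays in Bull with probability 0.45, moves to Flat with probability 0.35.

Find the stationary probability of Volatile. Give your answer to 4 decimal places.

0.2105

Let the stationary distribution be π with π = πP and π_1 + π_2 + π_3 = 1.
π_1 = 0.25·π_1 + 0.2·π_2 + 0.2·π_3
π_2 = 0.35·π_1 + 0.45·π_2 + 0.35·π_3
Solving with the normalization constraint gives π = (0.2105, 0.3889, 0.4006).
So the stationary probability of Volatile is 0.2105.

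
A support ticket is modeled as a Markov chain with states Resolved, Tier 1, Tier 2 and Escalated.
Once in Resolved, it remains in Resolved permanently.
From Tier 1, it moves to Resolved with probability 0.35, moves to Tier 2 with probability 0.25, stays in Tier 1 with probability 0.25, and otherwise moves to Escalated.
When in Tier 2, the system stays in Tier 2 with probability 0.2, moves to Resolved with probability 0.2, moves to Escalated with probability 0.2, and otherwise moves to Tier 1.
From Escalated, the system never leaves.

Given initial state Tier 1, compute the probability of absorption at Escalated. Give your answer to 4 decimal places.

Let h(s) be the probability of absorption at Escalated starting from transient state s. Then h(Escalated) = 1 and h(Resolved) = 0. By first-step analysis:
h(Tier 1) = 0.35·0 + 0.25·h(Tier 1) + 0.25·h(Tier 2) + 0.15·1
h(Tier 2) = 0.2·0 + 0.4·h(Tier 1) + 0.2·h(Tier 2) + 0.2·1
Solving: h(Tier 1) = 0.3400, h(Tier 2) = 0.4200.
Starting from Tier 1, the probability is 0.3400.

0.3400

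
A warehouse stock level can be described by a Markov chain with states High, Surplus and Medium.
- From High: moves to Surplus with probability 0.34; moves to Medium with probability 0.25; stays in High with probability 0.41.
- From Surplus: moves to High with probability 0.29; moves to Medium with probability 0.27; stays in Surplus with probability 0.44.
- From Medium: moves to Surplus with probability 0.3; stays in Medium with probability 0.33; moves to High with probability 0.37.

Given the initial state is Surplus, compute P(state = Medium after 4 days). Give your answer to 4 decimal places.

Propagate the distribution vector 4 days from Surplus.
After 0 days: (0.0000, 1.0000, 0.0000)
After 1 day: (0.2900, 0.4400, 0.2700)
After 2 days: (0.3464, 0.3732, 0.2804)
After 3 days: (0.3540, 0.3661, 0.2799)
After 4 days: (0.3549, 0.3654, 0.2797)
P(in Medium after 4 days) = 0.2797

0.2797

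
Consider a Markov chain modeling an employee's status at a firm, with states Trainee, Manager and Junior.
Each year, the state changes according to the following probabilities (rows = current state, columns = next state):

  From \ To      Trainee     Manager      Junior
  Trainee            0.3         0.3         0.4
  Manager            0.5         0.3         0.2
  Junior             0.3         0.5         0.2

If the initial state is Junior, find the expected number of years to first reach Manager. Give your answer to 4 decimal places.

Let t(s) be the expected number of years to first reach Manager from state s, with t(Manager) = 0. Conditioning on the first year:
t(Trainee) = 1 + 0.3·t(Trainee) + 0.4·t(Junior)
t(Junior) = 1 + 0.3·t(Trainee) + 0.2·t(Junior)
Solving: t(Trainee) = 2.7273, t(Junior) = 2.2727.
Expected years from Junior to Manager: 2.2727.

2.2727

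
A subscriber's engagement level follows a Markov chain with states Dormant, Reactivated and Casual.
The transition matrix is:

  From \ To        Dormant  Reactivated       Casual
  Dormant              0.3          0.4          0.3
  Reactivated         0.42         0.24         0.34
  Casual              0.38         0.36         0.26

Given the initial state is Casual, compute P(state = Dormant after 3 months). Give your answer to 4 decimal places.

0.3642

Propagate the distribution vector 3 months from Casual.
After 0 months: (0.0000, 0.0000, 1.0000)
After 1 month: (0.3800, 0.3600, 0.2600)
After 2 months: (0.3640, 0.3320, 0.3040)
After 3 months: (0.3642, 0.3347, 0.3011)
P(in Dormant after 3 months) = 0.3642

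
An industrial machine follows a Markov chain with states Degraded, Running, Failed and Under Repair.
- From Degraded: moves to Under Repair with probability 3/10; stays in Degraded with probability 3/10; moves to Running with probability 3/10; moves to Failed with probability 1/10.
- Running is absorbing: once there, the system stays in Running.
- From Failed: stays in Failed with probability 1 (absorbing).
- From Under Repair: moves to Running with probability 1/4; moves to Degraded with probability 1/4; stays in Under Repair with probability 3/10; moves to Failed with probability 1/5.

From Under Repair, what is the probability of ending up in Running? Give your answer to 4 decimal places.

Let h(s) be the probability of absorption at Running starting from transient state s. Then h(Running) = 1 and h(Failed) = 0. By first-step analysis:
h(Degraded) = 0.3·h(Degraded) + 0.3·1 + 0.1·0 + 0.3·h(Under Repair)
h(Under Repair) = 0.25·h(Degraded) + 0.25·1 + 0.2·0 + 0.3·h(Under Repair)
Solving: h(Degraded) = 0.6867, h(Under Repair) = 0.6024.
Starting from Under Repair, the probability is 0.6024.

0.6024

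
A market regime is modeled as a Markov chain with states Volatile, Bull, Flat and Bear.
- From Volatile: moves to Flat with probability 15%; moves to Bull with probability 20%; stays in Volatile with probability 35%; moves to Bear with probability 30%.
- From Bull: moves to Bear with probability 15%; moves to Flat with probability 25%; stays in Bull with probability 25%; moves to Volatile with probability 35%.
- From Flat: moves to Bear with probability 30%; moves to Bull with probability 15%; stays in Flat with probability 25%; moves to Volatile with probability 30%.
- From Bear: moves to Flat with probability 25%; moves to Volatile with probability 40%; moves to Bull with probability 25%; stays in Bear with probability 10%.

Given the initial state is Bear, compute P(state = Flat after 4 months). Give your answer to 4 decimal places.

Propagate the distribution vector 4 months from Bear.
After 0 months: (0.0000, 0.0000, 0.0000, 1.0000)
After 1 month: (0.4000, 0.2500, 0.2500, 0.1000)
After 2 months: (0.3425, 0.2050, 0.2100, 0.2425)
After 3 months: (0.3516, 0.2119, 0.2158, 0.2208)
After 4 months: (0.3503, 0.2108, 0.2148, 0.2241)
P(in Flat after 4 months) = 0.2148

0.2148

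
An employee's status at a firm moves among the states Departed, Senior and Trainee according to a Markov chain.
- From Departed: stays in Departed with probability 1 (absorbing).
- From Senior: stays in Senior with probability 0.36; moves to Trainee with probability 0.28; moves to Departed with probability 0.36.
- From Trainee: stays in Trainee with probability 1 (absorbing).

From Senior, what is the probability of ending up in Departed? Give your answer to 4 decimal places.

0.5625

Let h(s) be the probability of absorption at Departed starting from transient state s. Then h(Departed) = 1 and h(Trainee) = 0. By first-step analysis:
h(Senior) = 0.36·1 + 0.36·h(Senior) + 0.28·0
Solving: h(Senior) = 0.5625.
Starting from Senior, the probability is 0.5625.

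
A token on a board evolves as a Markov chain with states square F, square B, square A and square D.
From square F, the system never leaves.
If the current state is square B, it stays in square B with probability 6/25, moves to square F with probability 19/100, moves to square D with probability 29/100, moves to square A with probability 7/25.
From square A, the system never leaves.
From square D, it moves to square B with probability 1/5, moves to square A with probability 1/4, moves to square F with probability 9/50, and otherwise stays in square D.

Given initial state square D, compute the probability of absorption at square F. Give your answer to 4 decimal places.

0.4154

Let h(s) be the probability of absorption at square F starting from transient state s. Then h(square F) = 1 and h(square A) = 0. By first-step analysis:
h(square B) = 0.19·1 + 0.24·h(square B) + 0.28·0 + 0.29·h(square D)
h(square D) = 0.18·1 + 0.2·h(square B) + 0.25·0 + 0.37·h(square D)
Solving: h(square B) = 0.4085, h(square D) = 0.4154.
Starting from square D, the probability is 0.4154.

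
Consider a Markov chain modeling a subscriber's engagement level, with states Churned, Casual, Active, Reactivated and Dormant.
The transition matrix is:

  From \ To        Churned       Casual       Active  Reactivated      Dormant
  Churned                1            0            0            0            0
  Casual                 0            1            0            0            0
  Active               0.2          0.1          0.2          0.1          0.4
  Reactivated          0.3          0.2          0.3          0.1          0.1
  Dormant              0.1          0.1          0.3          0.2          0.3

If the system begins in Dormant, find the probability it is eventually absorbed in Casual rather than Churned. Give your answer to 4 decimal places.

0.4217

Let h(s) be the probability of absorption at Casual starting from transient state s. Then h(Casual) = 1 and h(Churned) = 0. By first-step analysis:
h(Active) = 0.2·0 + 0.1·1 + 0.2·h(Active) + 0.1·h(Reactivated) + 0.4·h(Dormant)
h(Reactivated) = 0.3·0 + 0.2·1 + 0.3·h(Active) + 0.1·h(Reactivated) + 0.1·h(Dormant)
h(Dormant) = 0.1·0 + 0.1·1 + 0.3·h(Active) + 0.2·h(Reactivated) + 0.3·h(Dormant)
Solving: h(Active) = 0.3855, h(Reactivated) = 0.3976, h(Dormant) = 0.4217.
Starting from Dormant, the probability is 0.4217.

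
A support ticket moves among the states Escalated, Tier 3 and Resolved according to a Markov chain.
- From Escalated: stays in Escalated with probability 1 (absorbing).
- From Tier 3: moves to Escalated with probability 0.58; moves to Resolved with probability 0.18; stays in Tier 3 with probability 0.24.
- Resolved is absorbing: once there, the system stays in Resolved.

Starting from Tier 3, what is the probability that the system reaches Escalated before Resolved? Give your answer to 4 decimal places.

Let h(s) be the probability of absorption at Escalated starting from transient state s. Then h(Escalated) = 1 and h(Resolved) = 0. By first-step analysis:
h(Tier 3) = 0.58·1 + 0.24·h(Tier 3) + 0.18·0
Solving: h(Tier 3) = 0.7632.
Starting from Tier 3, the probability is 0.7632.

0.7632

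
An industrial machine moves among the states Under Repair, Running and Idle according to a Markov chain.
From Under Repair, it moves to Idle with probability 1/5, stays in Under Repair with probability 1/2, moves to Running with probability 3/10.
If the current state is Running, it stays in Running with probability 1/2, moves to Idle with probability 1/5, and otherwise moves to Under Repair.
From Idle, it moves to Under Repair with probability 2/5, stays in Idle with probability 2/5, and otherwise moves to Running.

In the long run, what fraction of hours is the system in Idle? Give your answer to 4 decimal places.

0.2500

Let the stationary distribution be π with π = πP and π_1 + π_2 + π_3 = 1.
π_1 = 0.5·π_1 + 0.3·π_2 + 0.4·π_3
π_2 = 0.3·π_1 + 0.5·π_2 + 0.2·π_3
Solving with the normalization constraint gives π = (0.4063, 0.3438, 0.2500).
So the stationary probability of Idle is 0.2500.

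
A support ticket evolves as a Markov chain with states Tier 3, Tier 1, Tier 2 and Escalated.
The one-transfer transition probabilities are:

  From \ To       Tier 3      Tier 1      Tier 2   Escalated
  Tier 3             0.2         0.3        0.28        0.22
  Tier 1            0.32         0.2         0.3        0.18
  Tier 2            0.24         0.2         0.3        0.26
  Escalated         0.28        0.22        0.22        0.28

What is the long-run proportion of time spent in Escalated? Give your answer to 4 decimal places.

Let the stationary distribution be π with π = πP and π_1 + π_2 + π_3 + π_4 = 1.
π_1 = 0.2·π_1 + 0.32·π_2 + 0.24·π_3 + 0.28·π_4
π_2 = 0.3·π_1 + 0.2·π_2 + 0.2·π_3 + 0.22·π_4
π_3 = 0.28·π_1 + 0.3·π_2 + 0.3·π_3 + 0.22·π_4
Solving with the normalization constraint gives π = (0.2576, 0.2305, 0.2760, 0.2360).
So the stationary probability of Escalated is 0.2360.

0.2360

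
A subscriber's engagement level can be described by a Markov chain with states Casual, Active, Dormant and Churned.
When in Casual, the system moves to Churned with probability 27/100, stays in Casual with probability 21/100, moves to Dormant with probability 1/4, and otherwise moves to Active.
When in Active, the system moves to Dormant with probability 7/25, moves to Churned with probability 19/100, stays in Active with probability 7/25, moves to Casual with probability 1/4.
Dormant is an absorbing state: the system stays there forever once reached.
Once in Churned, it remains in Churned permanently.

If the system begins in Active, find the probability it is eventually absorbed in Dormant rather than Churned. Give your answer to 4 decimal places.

0.5659

Let h(s) be the probability of absorption at Dormant starting from transient state s. Then h(Dormant) = 1 and h(Churned) = 0. By first-step analysis:
h(Casual) = 0.21·h(Casual) + 0.27·h(Active) + 0.25·1 + 0.27·0
h(Active) = 0.25·h(Casual) + 0.28·h(Active) + 0.28·1 + 0.19·0
Solving: h(Casual) = 0.5099, h(Active) = 0.5659.
Starting from Active, the probability is 0.5659.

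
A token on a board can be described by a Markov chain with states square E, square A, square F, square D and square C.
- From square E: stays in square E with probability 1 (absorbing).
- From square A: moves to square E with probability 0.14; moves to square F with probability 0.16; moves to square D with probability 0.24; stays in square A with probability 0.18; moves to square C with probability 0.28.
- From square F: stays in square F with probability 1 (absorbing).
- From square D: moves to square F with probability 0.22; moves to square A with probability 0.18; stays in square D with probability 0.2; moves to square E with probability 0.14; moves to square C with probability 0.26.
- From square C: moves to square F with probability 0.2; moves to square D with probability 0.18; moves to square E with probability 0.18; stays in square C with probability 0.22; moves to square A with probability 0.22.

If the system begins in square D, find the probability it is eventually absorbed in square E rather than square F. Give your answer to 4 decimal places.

Let h(s) be the probability of absorption at square E starting from transient state s. Then h(square E) = 1 and h(square F) = 0. By first-step analysis:
h(square A) = 0.14·1 + 0.18·h(square A) + 0.16·0 + 0.24·h(square D) + 0.28·h(square C)
h(square D) = 0.14·1 + 0.18·h(square A) + 0.22·0 + 0.2·h(square D) + 0.26·h(square C)
h(square C) = 0.18·1 + 0.22·h(square A) + 0.2·0 + 0.18·h(square D) + 0.22·h(square C)
Solving: h(square A) = 0.4506, h(square D) = 0.4245, h(square C) = 0.4558.
Starting from square D, the probability is 0.4245.

0.4245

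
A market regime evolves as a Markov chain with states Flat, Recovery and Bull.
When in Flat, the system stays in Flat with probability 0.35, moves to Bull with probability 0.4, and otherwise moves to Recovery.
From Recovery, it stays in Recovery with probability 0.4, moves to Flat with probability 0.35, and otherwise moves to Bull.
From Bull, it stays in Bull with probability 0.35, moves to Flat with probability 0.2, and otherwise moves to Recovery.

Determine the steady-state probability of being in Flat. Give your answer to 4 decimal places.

0.3008

Let the stationary distribution be π with π = πP and π_1 + π_2 + π_3 = 1.
π_1 = 0.35·π_1 + 0.35·π_2 + 0.2·π_3
π_2 = 0.25·π_1 + 0.4·π_2 + 0.45·π_3
Solving with the normalization constraint gives π = (0.3008, 0.3713, 0.3279).
So the stationary probability of Flat is 0.3008.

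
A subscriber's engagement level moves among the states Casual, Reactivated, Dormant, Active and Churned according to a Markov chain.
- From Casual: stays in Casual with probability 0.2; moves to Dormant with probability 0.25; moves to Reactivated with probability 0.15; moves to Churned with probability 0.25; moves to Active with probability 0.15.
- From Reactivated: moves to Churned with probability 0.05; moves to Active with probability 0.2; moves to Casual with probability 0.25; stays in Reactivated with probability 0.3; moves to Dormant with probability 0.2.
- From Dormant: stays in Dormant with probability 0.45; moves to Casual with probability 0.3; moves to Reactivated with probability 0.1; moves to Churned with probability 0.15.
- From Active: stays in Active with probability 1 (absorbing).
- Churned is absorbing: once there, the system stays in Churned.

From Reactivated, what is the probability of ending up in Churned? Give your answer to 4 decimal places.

0.4960

Let h(s) be the probability of absorption at Churned starting from transient state s. Then h(Churned) = 1 and h(Active) = 0. By first-step analysis:
h(Casual) = 0.2·h(Casual) + 0.15·h(Reactivated) + 0.25·h(Dormant) + 0.15·0 + 0.25·1
h(Reactivated) = 0.25·h(Casual) + 0.3·h(Reactivated) + 0.2·h(Dormant) + 0.2·0 + 0.05·1
h(Dormant) = 0.3·h(Casual) + 0.1·h(Reactivated) + 0.45·h(Dormant) + 0.15·1
Solving: h(Casual) = 0.6255, h(Reactivated) = 0.4960, h(Dormant) = 0.7041.
Starting from Reactivated, the probability is 0.4960.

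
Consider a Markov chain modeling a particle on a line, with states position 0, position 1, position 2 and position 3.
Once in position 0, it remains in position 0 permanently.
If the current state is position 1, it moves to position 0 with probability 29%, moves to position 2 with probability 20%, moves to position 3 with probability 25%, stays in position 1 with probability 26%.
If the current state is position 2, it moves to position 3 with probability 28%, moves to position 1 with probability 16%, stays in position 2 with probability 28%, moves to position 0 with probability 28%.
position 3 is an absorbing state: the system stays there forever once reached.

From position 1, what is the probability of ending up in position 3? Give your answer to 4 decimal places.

Let h(s) be the probability of absorption at position 3 starting from transient state s. Then h(position 3) = 1 and h(position 0) = 0. By first-step analysis:
h(position 1) = 0.29·0 + 0.26·h(position 1) + 0.2·h(position 2) + 0.25·1
h(position 2) = 0.28·0 + 0.16·h(position 1) + 0.28·h(position 2) + 0.28·1
Solving: h(position 1) = 0.4712, h(position 2) = 0.4936.
Starting from position 1, the probability is 0.4712.

0.4712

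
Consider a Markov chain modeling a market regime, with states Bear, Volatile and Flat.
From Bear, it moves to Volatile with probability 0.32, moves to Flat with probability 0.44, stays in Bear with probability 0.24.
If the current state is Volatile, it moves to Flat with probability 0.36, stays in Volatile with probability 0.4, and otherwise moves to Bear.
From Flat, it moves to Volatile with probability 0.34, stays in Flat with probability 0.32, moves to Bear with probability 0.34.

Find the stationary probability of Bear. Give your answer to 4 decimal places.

0.2767

Let the stationary distribution be π with π = πP and π_1 + π_2 + π_3 = 1.
π_1 = 0.24·π_1 + 0.24·π_2 + 0.34·π_3
π_2 = 0.32·π_1 + 0.4·π_2 + 0.34·π_3
Solving with the normalization constraint gives π = (0.2767, 0.3558, 0.3674).
So the stationary probability of Bear is 0.2767.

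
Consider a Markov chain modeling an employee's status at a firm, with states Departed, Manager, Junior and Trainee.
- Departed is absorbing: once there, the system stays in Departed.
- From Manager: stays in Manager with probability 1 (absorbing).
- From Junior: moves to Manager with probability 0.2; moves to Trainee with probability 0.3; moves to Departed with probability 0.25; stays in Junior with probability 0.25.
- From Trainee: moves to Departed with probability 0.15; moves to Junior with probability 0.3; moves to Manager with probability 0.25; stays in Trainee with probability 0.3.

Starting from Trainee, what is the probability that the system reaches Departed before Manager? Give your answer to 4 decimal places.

Let h(s) be the probability of absorption at Departed starting from transient state s. Then h(Departed) = 1 and h(Manager) = 0. By first-step analysis:
h(Junior) = 0.25·1 + 0.2·0 + 0.25·h(Junior) + 0.3·h(Trainee)
h(Trainee) = 0.15·1 + 0.25·0 + 0.3·h(Junior) + 0.3·h(Trainee)
Solving: h(Junior) = 0.5057, h(Trainee) = 0.4310.
Starting from Trainee, the probability is 0.4310.

0.4310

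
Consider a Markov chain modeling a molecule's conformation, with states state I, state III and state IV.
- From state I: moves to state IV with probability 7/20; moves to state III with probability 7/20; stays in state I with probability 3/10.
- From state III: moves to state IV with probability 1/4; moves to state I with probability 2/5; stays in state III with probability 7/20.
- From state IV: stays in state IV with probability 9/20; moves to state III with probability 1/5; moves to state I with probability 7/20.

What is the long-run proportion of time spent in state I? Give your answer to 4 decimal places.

0.3475

Let the stationary distribution be π with π = πP and π_1 + π_2 + π_3 = 1.
π_1 = 0.3·π_1 + 0.4·π_2 + 0.35·π_3
π_2 = 0.35·π_1 + 0.35·π_2 + 0.2·π_3
Solving with the normalization constraint gives π = (0.3475, 0.2966, 0.3559).
So the stationary probability of state I is 0.3475.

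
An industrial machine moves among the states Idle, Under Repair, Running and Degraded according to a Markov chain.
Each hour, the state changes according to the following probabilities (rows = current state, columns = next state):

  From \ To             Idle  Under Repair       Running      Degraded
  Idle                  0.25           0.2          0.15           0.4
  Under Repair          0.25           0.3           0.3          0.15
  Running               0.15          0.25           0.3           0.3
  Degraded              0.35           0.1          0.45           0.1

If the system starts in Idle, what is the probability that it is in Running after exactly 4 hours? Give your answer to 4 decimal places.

0.3026

Propagate the distribution vector 4 hours from Idle.
After 0 hours: (1.0000, 0.0000, 0.0000, 0.0000)
After 1 hour: (0.2500, 0.2000, 0.1500, 0.4000)
After 2 hours: (0.2750, 0.1875, 0.3225, 0.2150)
After 3 hours: (0.2393, 0.2134, 0.2910, 0.2564)
After 4 hours: (0.2465, 0.2103, 0.3026, 0.2406)
P(in Running after 4 hours) = 0.3026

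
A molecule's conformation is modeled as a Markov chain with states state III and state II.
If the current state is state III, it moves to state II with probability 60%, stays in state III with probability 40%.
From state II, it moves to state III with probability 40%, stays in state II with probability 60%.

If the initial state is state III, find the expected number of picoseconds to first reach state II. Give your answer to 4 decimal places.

1.6667

Let t(s) be the expected number of picoseconds to first reach state II from state s, with t(state II) = 0. Conditioning on the first picosecond:
t(state III) = 1 + 0.4·t(state III)
Solving: t(state III) = 1.6667.
Expected picoseconds from state III to state II: 1.6667.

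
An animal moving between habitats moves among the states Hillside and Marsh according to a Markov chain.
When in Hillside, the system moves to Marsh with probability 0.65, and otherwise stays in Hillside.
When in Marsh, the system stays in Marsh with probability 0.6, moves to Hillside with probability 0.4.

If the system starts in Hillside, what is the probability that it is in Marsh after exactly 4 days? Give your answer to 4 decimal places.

Propagate the distribution vector 4 days from Hillside.
After 0 days: (1.0000, 0.0000)
After 1 day: (0.3500, 0.6500)
After 2 days: (0.3825, 0.6175)
After 3 days: (0.3809, 0.6191)
After 4 days: (0.3810, 0.6190)
P(in Marsh after 4 days) = 0.6190

0.6190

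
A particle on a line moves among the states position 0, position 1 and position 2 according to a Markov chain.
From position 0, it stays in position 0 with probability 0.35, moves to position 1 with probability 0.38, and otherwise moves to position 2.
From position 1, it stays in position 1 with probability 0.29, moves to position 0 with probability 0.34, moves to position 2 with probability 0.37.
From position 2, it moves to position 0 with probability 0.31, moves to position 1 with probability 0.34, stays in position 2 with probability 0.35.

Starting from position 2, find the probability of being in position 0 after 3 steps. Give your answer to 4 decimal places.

0.3334

Propagate the distribution vector 3 steps from position 2.
After 0 steps: (0.0000, 0.0000, 1.0000)
After 1 step: (0.3100, 0.3400, 0.3500)
After 2 steps: (0.3326, 0.3354, 0.3320)
After 3 steps: (0.3334, 0.3365, 0.3301)
P(in position 0 after 3 steps) = 0.3334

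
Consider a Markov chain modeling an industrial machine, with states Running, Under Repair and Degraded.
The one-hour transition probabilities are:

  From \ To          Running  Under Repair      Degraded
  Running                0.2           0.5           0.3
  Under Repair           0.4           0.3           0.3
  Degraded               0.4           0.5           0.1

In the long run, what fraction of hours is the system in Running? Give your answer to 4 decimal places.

0.3333

Let the stationary distribution be π with π = πP and π_1 + π_2 + π_3 = 1.
π_1 = 0.2·π_1 + 0.4·π_2 + 0.4·π_3
π_2 = 0.5·π_1 + 0.3·π_2 + 0.5·π_3
Solving with the normalization constraint gives π = (0.3333, 0.4167, 0.2500).
So the stationary probability of Running is 0.3333.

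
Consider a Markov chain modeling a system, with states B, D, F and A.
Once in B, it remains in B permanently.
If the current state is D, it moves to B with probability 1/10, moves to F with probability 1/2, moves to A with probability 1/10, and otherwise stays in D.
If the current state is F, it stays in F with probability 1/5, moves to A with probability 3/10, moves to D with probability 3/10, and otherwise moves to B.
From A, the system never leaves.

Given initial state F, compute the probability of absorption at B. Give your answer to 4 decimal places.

Let h(s) be the probability of absorption at B starting from transient state s. Then h(B) = 1 and h(A) = 0. By first-step analysis:
h(D) = 0.1·1 + 0.3·h(D) + 0.5·h(F) + 0.1·0
h(F) = 0.2·1 + 0.3·h(D) + 0.2·h(F) + 0.3·0
Solving: h(D) = 0.4390, h(F) = 0.4146.
Starting from F, the probability is 0.4146.

0.4146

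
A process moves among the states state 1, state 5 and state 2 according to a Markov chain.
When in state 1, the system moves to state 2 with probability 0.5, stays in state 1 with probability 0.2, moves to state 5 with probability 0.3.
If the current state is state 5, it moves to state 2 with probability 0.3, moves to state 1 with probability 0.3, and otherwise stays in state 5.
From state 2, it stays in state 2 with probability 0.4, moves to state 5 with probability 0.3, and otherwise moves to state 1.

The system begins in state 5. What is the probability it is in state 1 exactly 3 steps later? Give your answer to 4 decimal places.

Propagate the distribution vector 3 steps from state 5.
After 0 steps: (0.0000, 1.0000, 0.0000)
After 1 step: (0.3000, 0.4000, 0.3000)
After 2 steps: (0.2700, 0.3400, 0.3900)
After 3 steps: (0.2730, 0.3340, 0.3930)
P(in state 1 after 3 steps) = 0.2730

0.2730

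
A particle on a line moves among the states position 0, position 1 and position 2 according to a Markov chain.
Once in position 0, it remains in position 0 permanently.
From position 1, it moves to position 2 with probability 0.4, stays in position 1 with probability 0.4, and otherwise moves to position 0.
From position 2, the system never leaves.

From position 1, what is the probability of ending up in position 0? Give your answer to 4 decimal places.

Let h(s) be the probability of absorption at position 0 starting from transient state s. Then h(position 0) = 1 and h(position 2) = 0. By first-step analysis:
h(position 1) = 0.2·1 + 0.4·h(position 1) + 0.4·0
Solving: h(position 1) = 0.3333.
Starting from position 1, the probability is 0.3333.

0.3333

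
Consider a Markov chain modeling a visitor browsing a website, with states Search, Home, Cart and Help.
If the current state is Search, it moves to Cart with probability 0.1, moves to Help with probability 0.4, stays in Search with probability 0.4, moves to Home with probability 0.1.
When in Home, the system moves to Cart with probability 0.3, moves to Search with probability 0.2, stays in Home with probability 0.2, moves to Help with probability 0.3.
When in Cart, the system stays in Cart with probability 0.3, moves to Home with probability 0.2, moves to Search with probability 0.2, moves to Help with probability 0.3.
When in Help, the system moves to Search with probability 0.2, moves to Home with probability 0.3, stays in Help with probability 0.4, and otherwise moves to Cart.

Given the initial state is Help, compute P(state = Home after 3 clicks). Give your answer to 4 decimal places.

Propagate the distribution vector 3 clicks from Help.
After 0 clicks: (0.0000, 0.0000, 0.0000, 1.0000)
After 1 click: (0.2000, 0.3000, 0.1000, 0.4000)
After 2 clicks: (0.2400, 0.2200, 0.1800, 0.3600)
After 3 clicks: (0.2480, 0.2120, 0.1800, 0.3600)
P(in Home after 3 clicks) = 0.2120

0.2120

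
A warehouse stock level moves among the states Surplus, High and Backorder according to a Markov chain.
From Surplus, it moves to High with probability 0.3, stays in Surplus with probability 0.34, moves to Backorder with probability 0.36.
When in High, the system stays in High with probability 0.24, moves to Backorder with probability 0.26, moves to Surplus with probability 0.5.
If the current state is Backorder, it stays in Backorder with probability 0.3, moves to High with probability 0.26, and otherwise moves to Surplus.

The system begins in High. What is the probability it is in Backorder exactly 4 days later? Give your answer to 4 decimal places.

0.3141

Propagate the distribution vector 4 days from High.
After 0 days: (0.0000, 1.0000, 0.0000)
After 1 day: (0.5000, 0.2400, 0.2600)
After 2 days: (0.4044, 0.2752, 0.3204)
After 3 days: (0.4161, 0.2707, 0.3133)
After 4 days: (0.4146, 0.2712, 0.3141)
P(in Backorder after 4 days) = 0.3141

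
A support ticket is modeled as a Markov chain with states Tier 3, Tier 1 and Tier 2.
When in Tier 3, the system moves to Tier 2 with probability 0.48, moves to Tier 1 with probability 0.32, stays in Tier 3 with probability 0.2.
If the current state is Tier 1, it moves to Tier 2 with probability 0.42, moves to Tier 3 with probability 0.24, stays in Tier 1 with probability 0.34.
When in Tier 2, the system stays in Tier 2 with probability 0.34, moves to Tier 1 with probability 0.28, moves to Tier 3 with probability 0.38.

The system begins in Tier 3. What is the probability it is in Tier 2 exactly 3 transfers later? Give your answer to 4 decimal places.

0.4065

Propagate the distribution vector 3 transfers from Tier 3.
After 0 transfers: (1.0000, 0.0000, 0.0000)
After 1 transfer: (0.2000, 0.3200, 0.4800)
After 2 transfers: (0.2992, 0.3072, 0.3936)
After 3 transfers: (0.2831, 0.3104, 0.4065)
P(in Tier 2 after 3 transfers) = 0.4065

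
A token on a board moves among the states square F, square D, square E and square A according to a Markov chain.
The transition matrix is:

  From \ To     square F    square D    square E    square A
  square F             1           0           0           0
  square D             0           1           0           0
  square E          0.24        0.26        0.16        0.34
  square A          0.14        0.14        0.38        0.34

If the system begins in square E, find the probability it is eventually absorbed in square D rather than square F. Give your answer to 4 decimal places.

0.5155

Let h(s) be the probability of absorption at square D starting from transient state s. Then h(square D) = 1 and h(square F) = 0. By first-step analysis:
h(square E) = 0.24·0 + 0.26·1 + 0.16·h(square E) + 0.34·h(square A)
h(square A) = 0.14·0 + 0.14·1 + 0.38·h(square E) + 0.34·h(square A)
Solving: h(square E) = 0.5155, h(square A) = 0.5089.
Starting from square E, the probability is 0.5155.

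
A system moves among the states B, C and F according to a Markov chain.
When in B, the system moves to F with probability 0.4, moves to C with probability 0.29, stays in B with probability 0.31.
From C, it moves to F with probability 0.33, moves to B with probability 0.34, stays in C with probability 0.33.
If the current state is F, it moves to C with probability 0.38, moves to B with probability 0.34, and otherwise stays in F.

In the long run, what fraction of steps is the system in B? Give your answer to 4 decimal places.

Let the stationary distribution be π with π = πP and π_1 + π_2 + π_3 = 1.
π_1 = 0.31·π_1 + 0.34·π_2 + 0.34·π_3
π_2 = 0.29·π_1 + 0.33·π_2 + 0.38·π_3
Solving with the normalization constraint gives π = (0.3301, 0.3336, 0.3363).
So the stationary probability of B is 0.3301.

0.3301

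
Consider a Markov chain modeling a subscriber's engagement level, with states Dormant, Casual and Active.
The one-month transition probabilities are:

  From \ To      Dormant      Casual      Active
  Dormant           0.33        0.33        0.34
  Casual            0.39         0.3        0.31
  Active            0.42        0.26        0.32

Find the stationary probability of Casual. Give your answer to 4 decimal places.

Let the stationary distribution be π with π = πP and π_1 + π_2 + π_3 = 1.
π_1 = 0.33·π_1 + 0.39·π_2 + 0.42·π_3
π_2 = 0.33·π_1 + 0.3·π_2 + 0.26·π_3
Solving with the normalization constraint gives π = (0.3771, 0.2983, 0.3246).
So the stationary probability of Casual is 0.2983.

0.2983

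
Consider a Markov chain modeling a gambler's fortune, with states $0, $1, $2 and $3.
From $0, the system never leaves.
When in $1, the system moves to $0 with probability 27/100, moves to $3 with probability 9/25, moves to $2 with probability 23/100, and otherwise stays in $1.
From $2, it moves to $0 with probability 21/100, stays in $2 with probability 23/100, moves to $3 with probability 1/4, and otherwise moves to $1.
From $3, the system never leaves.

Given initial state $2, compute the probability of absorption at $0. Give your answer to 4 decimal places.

Let h(s) be the probability of absorption at $0 starting from transient state s. Then h($0) = 1 and h($3) = 0. By first-step analysis:
h($1) = 0.27·1 + 0.14·h($1) + 0.23·h($2) + 0.36·0
h($2) = 0.21·1 + 0.31·h($1) + 0.23·h($2) + 0.25·0
Solving: h($1) = 0.4336, h($2) = 0.4473.
Starting from $2, the probability is 0.4473.

0.4473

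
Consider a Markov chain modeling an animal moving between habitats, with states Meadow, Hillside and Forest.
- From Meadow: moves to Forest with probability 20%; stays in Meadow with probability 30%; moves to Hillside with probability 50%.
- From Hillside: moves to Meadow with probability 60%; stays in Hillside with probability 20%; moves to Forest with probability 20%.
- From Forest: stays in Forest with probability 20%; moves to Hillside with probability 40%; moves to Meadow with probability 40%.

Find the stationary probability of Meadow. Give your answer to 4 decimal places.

Let the stationary distribution be π with π = πP and π_1 + π_2 + π_3 = 1.
π_1 = 0.3·π_1 + 0.6·π_2 + 0.4·π_3
π_2 = 0.5·π_1 + 0.2·π_2 + 0.4·π_3
Solving with the normalization constraint gives π = (0.4308, 0.3692, 0.2000).
So the stationary probability of Meadow is 0.4308.

0.4308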